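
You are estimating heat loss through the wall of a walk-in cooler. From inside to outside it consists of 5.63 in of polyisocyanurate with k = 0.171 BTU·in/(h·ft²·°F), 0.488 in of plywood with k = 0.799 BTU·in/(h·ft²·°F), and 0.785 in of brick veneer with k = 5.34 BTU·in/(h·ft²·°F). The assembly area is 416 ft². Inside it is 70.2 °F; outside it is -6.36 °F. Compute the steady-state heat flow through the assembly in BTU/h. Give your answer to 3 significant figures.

5.63/0.171 = 32.92
0.488/0.799 = 0.6108
0.785/5.34 = 0.147
R_total = 32.92 + 0.6108 + 0.147 = 33.68 ft²·°F·h/BTU
Q = A·ΔT/R = 416 × (70.2 − (-6.36)) / 33.68 = 945.6 BTU/h

946 BTU/h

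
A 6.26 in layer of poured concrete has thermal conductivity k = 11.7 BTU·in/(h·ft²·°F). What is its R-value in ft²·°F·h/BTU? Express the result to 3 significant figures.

0.535 ft²·°F·h/BTU

R = L/k = 6.26/11.7 = 0.535 ft²·°F·h/BTU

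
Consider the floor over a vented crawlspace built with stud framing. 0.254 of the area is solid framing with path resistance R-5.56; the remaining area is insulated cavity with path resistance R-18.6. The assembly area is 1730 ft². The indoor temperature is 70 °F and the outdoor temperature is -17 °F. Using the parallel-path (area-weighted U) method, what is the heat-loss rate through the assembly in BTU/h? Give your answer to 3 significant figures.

U_eff = 0.746/18.6 + 0.254/5.56 = 0.04011 + 0.04568 = 0.08579
R_eff = 1/U_eff = 11.66 ft²·°F·h/BTU
Q = 1730 × (70 − (-17)) / 11.66 = 12910 BTU/h

12900 BTU/h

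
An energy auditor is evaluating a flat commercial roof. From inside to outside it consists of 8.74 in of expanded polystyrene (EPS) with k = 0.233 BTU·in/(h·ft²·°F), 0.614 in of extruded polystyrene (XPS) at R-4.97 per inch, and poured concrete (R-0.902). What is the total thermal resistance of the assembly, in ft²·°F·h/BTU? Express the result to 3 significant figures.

8.74/0.233 = 37.51
0.614 × 4.97 = 3.052
R_total = 37.51 + 3.052 + 0.902 = 41.46 ft²·°F·h/BTU

41.5 ft²·°F·h/BTU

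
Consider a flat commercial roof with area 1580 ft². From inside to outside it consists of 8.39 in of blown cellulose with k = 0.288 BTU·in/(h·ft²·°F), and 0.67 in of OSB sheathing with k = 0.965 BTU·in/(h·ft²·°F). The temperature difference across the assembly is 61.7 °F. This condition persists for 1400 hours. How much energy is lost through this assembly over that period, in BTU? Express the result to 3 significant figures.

8.39/0.288 = 29.13
0.67/0.965 = 0.6943
R_total = 29.13 + 0.6943 = 29.83 ft²·°F·h/BTU
Q = 1580 × 61.7 / 29.83 = 3268 BTU/h
E = 3268 × 1400 = 4576000 BTU

4580000 BTU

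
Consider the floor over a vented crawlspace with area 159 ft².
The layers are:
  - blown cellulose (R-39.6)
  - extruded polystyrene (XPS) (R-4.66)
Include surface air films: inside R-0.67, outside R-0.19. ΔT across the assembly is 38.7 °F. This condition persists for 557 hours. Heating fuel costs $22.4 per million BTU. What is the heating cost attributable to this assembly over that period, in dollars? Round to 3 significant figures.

R_total = 0.67 + 39.6 + 4.66 + 0.19 = 45.12 ft²·°F·h/BTU
Q = 159 × 38.7 / 45.12 = 136.4 BTU/h
E = 136.4 × 557 = 75960 BTU
Cost = 75960/10⁶ × 22.4 = $1.702

1.70 dollars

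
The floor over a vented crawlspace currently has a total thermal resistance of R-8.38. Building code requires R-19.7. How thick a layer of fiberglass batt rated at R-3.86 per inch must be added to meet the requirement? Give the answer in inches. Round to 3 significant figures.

ΔR = 19.7 − 8.38 = 11.32 ft²·°F·h/BTU
L = ΔR / (R/in) = 11.32/3.86 = 2.933 in

2.93 in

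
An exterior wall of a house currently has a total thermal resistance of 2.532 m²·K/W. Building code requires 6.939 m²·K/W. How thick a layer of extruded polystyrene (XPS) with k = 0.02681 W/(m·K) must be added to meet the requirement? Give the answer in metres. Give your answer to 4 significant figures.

0.1182 m

ΔR = 6.939 − 2.532 = 4.407 m²·K/W
L = ΔR × k = 4.407 × 0.02681 = 0.11815 m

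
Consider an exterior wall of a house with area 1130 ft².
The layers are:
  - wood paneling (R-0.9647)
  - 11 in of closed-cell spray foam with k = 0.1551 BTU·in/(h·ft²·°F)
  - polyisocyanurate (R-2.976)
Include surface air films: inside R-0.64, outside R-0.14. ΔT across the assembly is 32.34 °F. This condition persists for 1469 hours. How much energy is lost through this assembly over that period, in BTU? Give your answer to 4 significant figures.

709700 BTU

11/0.1551 = 70.922
R_total = 0.64 + 0.9647 + 70.922 + 2.976 + 0.14 = 75.643 ft²·°F·h/BTU
Q = 1130 × 32.34 / 75.643 = 483.12 BTU/h
E = 483.12 × 1469 = 709700 BTU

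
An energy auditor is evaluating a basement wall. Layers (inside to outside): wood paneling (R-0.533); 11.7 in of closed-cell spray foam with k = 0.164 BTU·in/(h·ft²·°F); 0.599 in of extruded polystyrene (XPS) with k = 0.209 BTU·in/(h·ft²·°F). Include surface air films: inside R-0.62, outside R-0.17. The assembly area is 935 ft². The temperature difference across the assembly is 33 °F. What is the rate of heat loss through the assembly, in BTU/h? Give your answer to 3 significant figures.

11.7/0.164 = 71.34
0.599/0.209 = 2.866
R_total = 0.62 + 0.533 + 71.34 + 2.866 + 0.17 = 75.53 ft²·°F·h/BTU
Q = A·ΔT/R = 935 × 33 / 75.53 = 408.5 BTU/h

409 BTU/h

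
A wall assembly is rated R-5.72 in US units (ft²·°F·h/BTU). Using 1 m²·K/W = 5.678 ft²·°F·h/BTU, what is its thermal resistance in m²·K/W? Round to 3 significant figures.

1.01 m²·K/W

R_SI = 5.72/5.678 = 1.007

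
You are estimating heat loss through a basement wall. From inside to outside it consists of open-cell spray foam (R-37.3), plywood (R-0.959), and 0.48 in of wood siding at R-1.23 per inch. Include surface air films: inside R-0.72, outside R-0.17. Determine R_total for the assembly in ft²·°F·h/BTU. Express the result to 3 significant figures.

39.7 ft²·°F·h/BTU

0.48 × 1.23 = 0.5904
R_total = 0.72 + 37.3 + 0.959 + 0.5904 + 0.17 = 39.74 ft²·°F·h/BTU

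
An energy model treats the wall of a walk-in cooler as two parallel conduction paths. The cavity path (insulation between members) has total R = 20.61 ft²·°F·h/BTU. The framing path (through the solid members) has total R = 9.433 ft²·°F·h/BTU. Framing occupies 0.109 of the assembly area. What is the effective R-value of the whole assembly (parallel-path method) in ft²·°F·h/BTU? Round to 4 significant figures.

18.25 ft²·°F·h/BTU

U_eff = 0.891/20.61 + 0.109/9.433 = 0.043231 + 0.011555 = 0.054787
R_eff = 1/U_eff = 18.253 ft²·°F·h/BTU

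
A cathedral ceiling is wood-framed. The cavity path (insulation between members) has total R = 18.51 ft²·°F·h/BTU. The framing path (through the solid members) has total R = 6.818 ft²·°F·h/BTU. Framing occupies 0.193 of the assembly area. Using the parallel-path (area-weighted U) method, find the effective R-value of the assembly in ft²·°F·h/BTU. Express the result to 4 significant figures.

13.91 ft²·°F·h/BTU

U_eff = 0.807/18.51 + 0.193/6.818 = 0.043598 + 0.028307 = 0.071905
R_eff = 1/U_eff = 13.907 ft²·°F·h/BTU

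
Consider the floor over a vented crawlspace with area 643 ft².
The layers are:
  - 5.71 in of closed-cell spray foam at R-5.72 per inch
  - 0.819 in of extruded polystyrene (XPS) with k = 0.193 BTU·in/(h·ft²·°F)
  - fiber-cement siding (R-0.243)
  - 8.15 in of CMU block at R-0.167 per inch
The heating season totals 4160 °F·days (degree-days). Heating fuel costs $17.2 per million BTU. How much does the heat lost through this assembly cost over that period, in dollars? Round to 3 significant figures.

5.71 × 5.72 = 32.66
0.819/0.193 = 4.244
8.15 × 0.167 = 1.361
R_total = 32.66 + 4.244 + 0.243 + 1.361 = 38.51 ft²·°F·h/BTU
E = A × HDD × 24 / R = 643 × 4160 × 24 / 38.51 = 1667000 BTU
Cost = 1667000/10⁶ × 17.2 = $28.67

28.7 dollars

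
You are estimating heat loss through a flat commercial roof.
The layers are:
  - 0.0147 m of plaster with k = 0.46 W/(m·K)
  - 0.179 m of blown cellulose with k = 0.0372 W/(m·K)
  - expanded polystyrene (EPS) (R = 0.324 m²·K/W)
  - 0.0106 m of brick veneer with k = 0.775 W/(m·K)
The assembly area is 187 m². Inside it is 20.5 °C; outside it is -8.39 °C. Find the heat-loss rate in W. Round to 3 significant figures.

1040 W

0.0147/0.46 = 0.03196
0.179/0.0372 = 4.812
0.0106/0.775 = 0.01368
R_total = 0.03196 + 4.812 + 0.324 + 0.01368 = 5.181 m²·K/W
Q = A·ΔT/R = 187 × (20.5 − (-8.39)) / 5.181 = 1043 W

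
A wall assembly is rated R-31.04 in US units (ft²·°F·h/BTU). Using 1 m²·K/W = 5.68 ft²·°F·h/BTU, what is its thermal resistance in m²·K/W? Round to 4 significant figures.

5.465 m²·K/W

R_SI = 31.04/5.68 = 5.4648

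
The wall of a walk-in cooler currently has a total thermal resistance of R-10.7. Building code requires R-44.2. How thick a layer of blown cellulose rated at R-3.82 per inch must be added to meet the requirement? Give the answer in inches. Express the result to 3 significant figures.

ΔR = 44.2 − 10.7 = 33.5 ft²·°F·h/BTU
L = ΔR / (R/in) = 33.5/3.82 = 8.77 in

8.77 in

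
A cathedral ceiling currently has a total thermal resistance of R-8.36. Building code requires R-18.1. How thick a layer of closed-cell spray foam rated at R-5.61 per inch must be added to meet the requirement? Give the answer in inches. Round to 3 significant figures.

1.74 in

ΔR = 18.1 − 8.36 = 9.74 ft²·°F·h/BTU
L = ΔR / (R/in) = 9.74/5.61 = 1.736 in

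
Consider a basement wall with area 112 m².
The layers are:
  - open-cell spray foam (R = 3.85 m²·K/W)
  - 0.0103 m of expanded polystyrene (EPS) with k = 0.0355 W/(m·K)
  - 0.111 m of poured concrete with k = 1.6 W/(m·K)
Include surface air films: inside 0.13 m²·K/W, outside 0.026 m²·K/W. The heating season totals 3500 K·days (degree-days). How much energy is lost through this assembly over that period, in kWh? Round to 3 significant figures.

0.0103/0.0355 = 0.2901
0.111/1.6 = 0.06937
R_total = 0.13 + 3.85 + 0.2901 + 0.06937 + 0.026 = 4.366 m²·K/W
E = A × HDD × 24 / R / 1000 = 112 × 3500 × 24 / 4.366 / 1000 = 2155 kWh

2160 kWh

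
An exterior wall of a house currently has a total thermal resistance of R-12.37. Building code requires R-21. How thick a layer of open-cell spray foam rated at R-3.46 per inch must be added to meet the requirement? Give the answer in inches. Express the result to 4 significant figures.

ΔR = 21 − 12.37 = 8.63 ft²·°F·h/BTU
L = ΔR / (R/in) = 8.63/3.46 = 2.4942 in

2.494 in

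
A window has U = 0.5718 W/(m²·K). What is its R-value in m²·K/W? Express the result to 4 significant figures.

R = 1/U = 1/0.5718 = 1.7489

1.749 m²·K/W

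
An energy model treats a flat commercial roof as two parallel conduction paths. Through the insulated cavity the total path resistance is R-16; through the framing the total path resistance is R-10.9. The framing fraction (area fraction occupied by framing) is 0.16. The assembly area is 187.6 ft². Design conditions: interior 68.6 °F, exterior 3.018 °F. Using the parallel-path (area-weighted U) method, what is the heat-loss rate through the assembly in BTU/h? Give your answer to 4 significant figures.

U_eff = 0.84/16 + 0.16/10.9 = 0.0525 + 0.014679 = 0.067179
R_eff = 1/U_eff = 14.886 ft²·°F·h/BTU
Q = 187.6 × (68.6 − 3.018) / 14.886 = 826.51 BTU/h

826.5 BTU/h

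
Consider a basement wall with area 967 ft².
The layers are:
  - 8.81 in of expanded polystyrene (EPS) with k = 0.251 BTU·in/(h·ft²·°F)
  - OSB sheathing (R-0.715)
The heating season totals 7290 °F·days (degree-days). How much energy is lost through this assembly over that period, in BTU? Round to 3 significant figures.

4720000 BTU

8.81/0.251 = 35.1
R_total = 35.1 + 0.715 = 35.81 ft²·°F·h/BTU
E = A × HDD × 24 / R = 967 × 7290 × 24 / 35.81 = 4724000 BTU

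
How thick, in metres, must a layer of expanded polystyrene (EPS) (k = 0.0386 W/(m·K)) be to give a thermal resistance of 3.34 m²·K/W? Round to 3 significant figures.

L = R·k = 3.34 × 0.0386 = 0.1289 m

0.129 m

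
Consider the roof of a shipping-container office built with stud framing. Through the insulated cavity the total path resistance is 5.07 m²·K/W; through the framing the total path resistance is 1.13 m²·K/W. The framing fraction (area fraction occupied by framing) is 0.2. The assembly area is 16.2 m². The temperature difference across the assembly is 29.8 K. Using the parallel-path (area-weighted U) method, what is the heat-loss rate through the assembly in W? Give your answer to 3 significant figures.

162 W

U_eff = 0.8/5.07 + 0.2/1.13 = 0.1578 + 0.177 = 0.3348
R_eff = 1/U_eff = 2.987 m²·K/W
Q = 16.2 × 29.8 / 2.987 = 161.6 W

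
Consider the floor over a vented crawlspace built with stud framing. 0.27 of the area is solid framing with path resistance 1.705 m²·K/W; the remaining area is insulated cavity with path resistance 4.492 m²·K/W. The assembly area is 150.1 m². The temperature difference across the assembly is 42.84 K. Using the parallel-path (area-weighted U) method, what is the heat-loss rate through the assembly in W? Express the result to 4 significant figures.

U_eff = 0.73/4.492 + 0.27/1.705 = 0.16251 + 0.15836 = 0.32087
R_eff = 1/U_eff = 3.1165 m²·K/W
Q = 150.1 × 42.84 / 3.1165 = 2063.3 W

2063 W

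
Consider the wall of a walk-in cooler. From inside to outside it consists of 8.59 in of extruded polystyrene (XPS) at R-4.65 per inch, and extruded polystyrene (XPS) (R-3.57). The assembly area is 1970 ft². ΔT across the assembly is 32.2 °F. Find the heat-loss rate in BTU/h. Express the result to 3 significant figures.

1460 BTU/h

8.59 × 4.65 = 39.94
R_total = 39.94 + 3.57 = 43.51 ft²·°F·h/BTU
Q = A·ΔT/R = 1970 × 32.2 / 43.51 = 1458 BTU/h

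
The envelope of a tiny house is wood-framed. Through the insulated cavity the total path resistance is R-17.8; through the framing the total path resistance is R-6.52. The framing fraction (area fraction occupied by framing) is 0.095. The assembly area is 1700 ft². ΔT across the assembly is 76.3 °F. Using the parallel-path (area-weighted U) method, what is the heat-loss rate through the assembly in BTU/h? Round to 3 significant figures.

U_eff = 0.905/17.8 + 0.095/6.52 = 0.05084 + 0.01457 = 0.06541
R_eff = 1/U_eff = 15.29 ft²·°F·h/BTU
Q = 1700 × 76.3 / 15.29 = 8485 BTU/h

8480 BTU/h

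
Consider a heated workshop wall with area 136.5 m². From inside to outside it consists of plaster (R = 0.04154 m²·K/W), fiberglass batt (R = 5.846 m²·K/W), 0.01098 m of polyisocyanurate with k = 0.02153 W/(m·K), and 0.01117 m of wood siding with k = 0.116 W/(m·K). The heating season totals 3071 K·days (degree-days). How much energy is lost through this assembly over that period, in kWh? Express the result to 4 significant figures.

1549 kWh

0.01098/0.02153 = 0.50999
0.01117/0.116 = 0.096293
R_total = 0.04154 + 5.846 + 0.50999 + 0.096293 = 6.4938 m²·K/W
E = A × HDD × 24 / R / 1000 = 136.5 × 3071 × 24 / 6.4938 / 1000 = 1549.3 kWh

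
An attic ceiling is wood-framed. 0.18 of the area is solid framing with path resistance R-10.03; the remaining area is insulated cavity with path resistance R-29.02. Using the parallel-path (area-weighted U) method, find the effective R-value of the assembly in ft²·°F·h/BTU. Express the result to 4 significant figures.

U_eff = 0.82/29.02 + 0.18/10.03 = 0.028256 + 0.017946 = 0.046203
R_eff = 1/U_eff = 21.644 ft²·°F·h/BTU

21.64 ft²·°F·h/BTU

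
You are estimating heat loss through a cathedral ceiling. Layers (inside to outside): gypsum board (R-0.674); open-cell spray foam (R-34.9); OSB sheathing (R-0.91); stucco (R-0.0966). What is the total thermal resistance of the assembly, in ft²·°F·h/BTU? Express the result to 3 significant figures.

R_total = 0.674 + 34.9 + 0.91 + 0.0966 = 36.58 ft²·°F·h/BTU

36.6 ft²·°F·h/BTU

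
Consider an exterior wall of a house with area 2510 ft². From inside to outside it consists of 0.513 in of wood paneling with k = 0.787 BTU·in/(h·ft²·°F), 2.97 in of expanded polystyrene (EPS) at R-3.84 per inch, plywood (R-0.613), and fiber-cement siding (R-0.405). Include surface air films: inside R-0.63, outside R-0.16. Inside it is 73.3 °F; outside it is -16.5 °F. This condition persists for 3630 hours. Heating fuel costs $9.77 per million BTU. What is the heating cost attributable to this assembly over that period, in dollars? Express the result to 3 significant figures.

577 dollars

0.513/0.787 = 0.6518
2.97 × 3.84 = 11.4
R_total = 0.63 + 0.6518 + 11.4 + 0.613 + 0.405 + 0.16 = 13.86 ft²·°F·h/BTU
Q = 2510 × (73.3 − (-16.5)) / 13.86 = 16260 BTU/h
E = 16260 × 3630 = 59010000 BTU
Cost = 59010000/10⁶ × 9.77 = $576.6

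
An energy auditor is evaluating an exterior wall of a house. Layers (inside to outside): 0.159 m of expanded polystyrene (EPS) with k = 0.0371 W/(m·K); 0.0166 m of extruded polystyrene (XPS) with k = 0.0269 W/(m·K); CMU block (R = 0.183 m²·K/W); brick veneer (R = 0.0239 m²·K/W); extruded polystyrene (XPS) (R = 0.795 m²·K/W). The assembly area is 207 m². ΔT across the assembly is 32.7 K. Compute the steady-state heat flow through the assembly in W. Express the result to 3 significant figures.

1150 W

0.159/0.0371 = 4.286
0.0166/0.0269 = 0.6171
R_total = 4.286 + 0.6171 + 0.183 + 0.0239 + 0.795 = 5.905 m²·K/W
Q = A·ΔT/R = 207 × 32.7 / 5.905 = 1146 W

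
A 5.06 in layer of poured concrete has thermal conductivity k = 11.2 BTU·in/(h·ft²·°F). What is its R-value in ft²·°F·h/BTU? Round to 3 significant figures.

0.452 ft²·°F·h/BTU

R = L/k = 5.06/11.2 = 0.4518 ft²·°F·h/BTU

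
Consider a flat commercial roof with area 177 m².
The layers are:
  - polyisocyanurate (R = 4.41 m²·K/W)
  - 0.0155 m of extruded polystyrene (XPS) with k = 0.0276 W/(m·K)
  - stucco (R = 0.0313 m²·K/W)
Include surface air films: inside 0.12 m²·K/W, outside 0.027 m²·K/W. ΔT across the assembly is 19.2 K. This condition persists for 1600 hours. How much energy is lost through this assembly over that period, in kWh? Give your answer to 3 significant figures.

0.0155/0.0276 = 0.5616
R_total = 0.12 + 4.41 + 0.5616 + 0.0313 + 0.027 = 5.15 m²·K/W
Q = 177 × 19.2 / 5.15 = 659.9 W
E = 659.9 W × 1600 h / 1000 = 1056 kWh

1060 kWh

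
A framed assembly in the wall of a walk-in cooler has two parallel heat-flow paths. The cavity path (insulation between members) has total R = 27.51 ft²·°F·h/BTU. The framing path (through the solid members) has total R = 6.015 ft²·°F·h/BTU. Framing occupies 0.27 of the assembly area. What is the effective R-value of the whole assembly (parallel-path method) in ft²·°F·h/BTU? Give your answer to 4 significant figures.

14.00 ft²·°F·h/BTU

U_eff = 0.73/27.51 + 0.27/6.015 = 0.026536 + 0.044888 = 0.071424
R_eff = 1/U_eff = 14.001 ft²·°F·h/BTU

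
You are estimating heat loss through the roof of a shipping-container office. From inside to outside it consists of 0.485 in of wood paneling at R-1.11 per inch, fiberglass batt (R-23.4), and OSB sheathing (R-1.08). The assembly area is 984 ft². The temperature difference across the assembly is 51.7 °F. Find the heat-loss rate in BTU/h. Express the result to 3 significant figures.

0.485 × 1.11 = 0.5383
R_total = 0.5383 + 23.4 + 1.08 = 25.02 ft²·°F·h/BTU
Q = A·ΔT/R = 984 × 51.7 / 25.02 = 2033 BTU/h

2030 BTU/h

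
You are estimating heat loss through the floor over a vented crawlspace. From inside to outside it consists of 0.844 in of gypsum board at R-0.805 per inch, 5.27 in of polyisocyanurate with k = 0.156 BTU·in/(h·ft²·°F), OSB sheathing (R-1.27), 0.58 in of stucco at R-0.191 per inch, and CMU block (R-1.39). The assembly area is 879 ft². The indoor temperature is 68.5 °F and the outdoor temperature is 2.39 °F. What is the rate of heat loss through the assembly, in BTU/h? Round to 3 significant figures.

0.844 × 0.805 = 0.6794
5.27/0.156 = 33.78
0.58 × 0.191 = 0.1108
R_total = 0.6794 + 33.78 + 1.27 + 0.1108 + 1.39 = 37.23 ft²·°F·h/BTU
Q = A·ΔT/R = 879 × (68.5 − 2.39) / 37.23 = 1561 BTU/h

1560 BTU/h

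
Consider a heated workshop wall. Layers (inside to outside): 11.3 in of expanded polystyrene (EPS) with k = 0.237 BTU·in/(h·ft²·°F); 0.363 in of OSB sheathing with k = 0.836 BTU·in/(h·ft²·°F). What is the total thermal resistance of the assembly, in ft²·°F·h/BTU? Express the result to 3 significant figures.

48.1 ft²·°F·h/BTU

11.3/0.237 = 47.68
0.363/0.836 = 0.4342
R_total = 47.68 + 0.4342 = 48.11 ft²·°F·h/BTU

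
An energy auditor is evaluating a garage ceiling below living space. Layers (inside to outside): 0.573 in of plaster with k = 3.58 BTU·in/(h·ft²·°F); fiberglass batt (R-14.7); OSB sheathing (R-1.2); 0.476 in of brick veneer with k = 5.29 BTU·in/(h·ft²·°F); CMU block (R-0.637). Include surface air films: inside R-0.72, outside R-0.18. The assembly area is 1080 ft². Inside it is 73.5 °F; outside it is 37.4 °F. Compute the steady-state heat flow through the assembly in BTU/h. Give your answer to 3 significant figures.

0.573/3.58 = 0.1601
0.476/5.29 = 0.08998
R_total = 0.72 + 0.1601 + 14.7 + 1.2 + 0.08998 + 0.637 + 0.18 = 17.69 ft²·°F·h/BTU
Q = A·ΔT/R = 1080 × (73.5 − 37.4) / 17.69 = 2204 BTU/h

2200 BTU/h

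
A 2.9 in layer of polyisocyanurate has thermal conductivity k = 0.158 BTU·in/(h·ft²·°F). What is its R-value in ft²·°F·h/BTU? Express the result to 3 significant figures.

18.4 ft²·°F·h/BTU

R = L/k = 2.9/0.158 = 18.35 ft²·°F·h/BTU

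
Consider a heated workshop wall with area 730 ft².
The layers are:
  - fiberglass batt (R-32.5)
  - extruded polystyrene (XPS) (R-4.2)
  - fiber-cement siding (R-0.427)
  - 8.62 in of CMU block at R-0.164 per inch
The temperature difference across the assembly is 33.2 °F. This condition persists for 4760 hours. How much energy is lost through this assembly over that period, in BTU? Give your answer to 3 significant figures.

8.62 × 0.164 = 1.414
R_total = 32.5 + 4.2 + 0.427 + 1.414 = 38.54 ft²·°F·h/BTU
Q = 730 × 33.2 / 38.54 = 628.8 BTU/h
E = 628.8 × 4760 = 2993000 BTU

2990000 BTU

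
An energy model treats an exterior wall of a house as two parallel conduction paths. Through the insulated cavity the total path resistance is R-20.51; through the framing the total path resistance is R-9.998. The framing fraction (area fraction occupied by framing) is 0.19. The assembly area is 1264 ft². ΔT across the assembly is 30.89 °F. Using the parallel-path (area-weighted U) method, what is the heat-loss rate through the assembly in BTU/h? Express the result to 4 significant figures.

U_eff = 0.81/20.51 + 0.19/9.998 = 0.039493 + 0.019004 = 0.058497
R_eff = 1/U_eff = 17.095 ft²·°F·h/BTU
Q = 1264 × 30.89 / 17.095 = 2284 BTU/h

2284 BTU/h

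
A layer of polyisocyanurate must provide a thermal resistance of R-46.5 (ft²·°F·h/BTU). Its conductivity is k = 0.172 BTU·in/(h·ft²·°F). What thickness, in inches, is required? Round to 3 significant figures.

8.00 in

L = R × k = 46.5 × 0.172 = 7.998 in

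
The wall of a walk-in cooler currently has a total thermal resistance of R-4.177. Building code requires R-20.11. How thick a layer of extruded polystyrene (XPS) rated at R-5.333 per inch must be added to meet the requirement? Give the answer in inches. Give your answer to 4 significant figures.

ΔR = 20.11 − 4.177 = 15.933 ft²·°F·h/BTU
L = ΔR / (R/in) = 15.933/5.333 = 2.9876 in

2.988 in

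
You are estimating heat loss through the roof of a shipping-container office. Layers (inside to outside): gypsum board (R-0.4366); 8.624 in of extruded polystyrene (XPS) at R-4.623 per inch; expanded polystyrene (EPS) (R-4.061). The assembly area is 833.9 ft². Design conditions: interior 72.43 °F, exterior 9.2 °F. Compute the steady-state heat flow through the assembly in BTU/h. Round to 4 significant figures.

1188 BTU/h

8.624 × 4.623 = 39.869
R_total = 0.4366 + 39.869 + 4.061 = 44.366 ft²·°F·h/BTU
Q = A·ΔT/R = 833.9 × (72.43 − 9.2) / 44.366 = 1188.5 BTU/h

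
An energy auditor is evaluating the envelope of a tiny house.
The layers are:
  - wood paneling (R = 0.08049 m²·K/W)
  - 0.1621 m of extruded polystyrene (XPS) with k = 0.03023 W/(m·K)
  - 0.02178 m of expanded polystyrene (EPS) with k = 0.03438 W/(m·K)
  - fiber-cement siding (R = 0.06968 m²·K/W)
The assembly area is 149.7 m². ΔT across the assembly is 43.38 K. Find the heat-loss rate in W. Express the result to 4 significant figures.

1057 W

0.1621/0.03023 = 5.3622
0.02178/0.03438 = 0.63351
R_total = 0.08049 + 5.3622 + 0.63351 + 0.06968 = 6.1459 m²·K/W
Q = A·ΔT/R = 149.7 × 43.38 / 6.1459 = 1056.6 W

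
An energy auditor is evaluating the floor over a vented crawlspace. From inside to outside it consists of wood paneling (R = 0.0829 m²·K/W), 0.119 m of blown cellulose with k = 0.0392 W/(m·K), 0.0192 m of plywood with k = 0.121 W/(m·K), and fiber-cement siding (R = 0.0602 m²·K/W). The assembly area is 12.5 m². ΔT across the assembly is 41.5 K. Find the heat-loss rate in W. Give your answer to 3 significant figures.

0.119/0.0392 = 3.036
0.0192/0.121 = 0.1587
R_total = 0.0829 + 3.036 + 0.1587 + 0.0602 = 3.337 m²·K/W
Q = A·ΔT/R = 12.5 × 41.5 / 3.337 = 155.4 W

155 W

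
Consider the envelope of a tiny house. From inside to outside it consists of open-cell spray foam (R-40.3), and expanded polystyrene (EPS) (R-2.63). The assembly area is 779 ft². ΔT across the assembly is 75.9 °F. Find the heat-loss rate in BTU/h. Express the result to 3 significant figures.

1380 BTU/h

R_total = 40.3 + 2.63 = 42.93 ft²·°F·h/BTU
Q = A·ΔT/R = 779 × 75.9 / 42.93 = 1377 BTU/h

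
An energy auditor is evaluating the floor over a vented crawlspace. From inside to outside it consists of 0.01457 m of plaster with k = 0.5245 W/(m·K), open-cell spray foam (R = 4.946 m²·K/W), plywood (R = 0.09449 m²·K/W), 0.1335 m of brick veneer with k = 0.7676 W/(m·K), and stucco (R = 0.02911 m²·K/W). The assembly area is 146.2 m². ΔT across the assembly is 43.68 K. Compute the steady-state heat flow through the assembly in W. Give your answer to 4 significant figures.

0.01457/0.5245 = 0.027779
0.1335/0.7676 = 0.17392
R_total = 0.027779 + 4.946 + 0.09449 + 0.17392 + 0.02911 = 5.2713 m²·K/W
Q = A·ΔT/R = 146.2 × 43.68 / 5.2713 = 1211.5 W

1211 W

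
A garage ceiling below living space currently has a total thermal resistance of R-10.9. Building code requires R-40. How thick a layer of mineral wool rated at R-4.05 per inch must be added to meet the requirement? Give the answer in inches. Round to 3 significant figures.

ΔR = 40 − 10.9 = 29.1 ft²·°F·h/BTU
L = ΔR / (R/in) = 29.1/4.05 = 7.185 in

7.19 in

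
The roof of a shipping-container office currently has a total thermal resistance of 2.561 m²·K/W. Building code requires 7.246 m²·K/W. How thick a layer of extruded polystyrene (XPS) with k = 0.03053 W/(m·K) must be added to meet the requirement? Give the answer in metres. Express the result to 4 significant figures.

0.1430 m

ΔR = 7.246 − 2.561 = 4.685 m²·K/W
L = ΔR × k = 4.685 × 0.03053 = 0.14303 m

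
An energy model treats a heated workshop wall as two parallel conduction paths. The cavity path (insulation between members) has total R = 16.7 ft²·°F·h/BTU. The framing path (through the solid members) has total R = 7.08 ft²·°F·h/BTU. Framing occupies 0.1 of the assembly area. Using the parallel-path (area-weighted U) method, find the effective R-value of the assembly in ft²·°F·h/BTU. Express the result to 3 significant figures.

14.7 ft²·°F·h/BTU

U_eff = 0.9/16.7 + 0.1/7.08 = 0.05389 + 0.01412 = 0.06802
R_eff = 1/U_eff = 14.7 ft²·°F·h/BTU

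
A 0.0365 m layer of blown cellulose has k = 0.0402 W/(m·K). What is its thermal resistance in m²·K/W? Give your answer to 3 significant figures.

0.908 m²·K/W

R = L/k = 0.0365/0.0402 = 0.908 m²·K/W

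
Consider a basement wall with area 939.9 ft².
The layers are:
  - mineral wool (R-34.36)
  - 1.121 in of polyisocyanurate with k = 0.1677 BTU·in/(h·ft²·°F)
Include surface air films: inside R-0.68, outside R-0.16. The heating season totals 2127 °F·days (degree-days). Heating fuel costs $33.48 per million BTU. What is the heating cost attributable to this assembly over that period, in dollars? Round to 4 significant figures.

1.121/0.1677 = 6.6846
R_total = 0.68 + 34.36 + 6.6846 + 0.16 = 41.885 ft²·°F·h/BTU
E = A × HDD × 24 / R = 939.9 × 2127 × 24 / 41.885 = 1145500 BTU
Cost = 1145500/10⁶ × 33.48 = $38.352

38.35 dollars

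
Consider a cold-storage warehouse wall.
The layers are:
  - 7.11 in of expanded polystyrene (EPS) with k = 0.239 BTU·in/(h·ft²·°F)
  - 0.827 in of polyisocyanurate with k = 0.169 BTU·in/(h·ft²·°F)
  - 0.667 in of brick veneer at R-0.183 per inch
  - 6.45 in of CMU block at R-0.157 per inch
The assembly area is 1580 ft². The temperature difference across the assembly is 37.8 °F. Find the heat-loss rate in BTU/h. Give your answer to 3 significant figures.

7.11/0.239 = 29.75
0.827/0.169 = 4.893
0.667 × 0.183 = 0.1221
6.45 × 0.157 = 1.013
R_total = 29.75 + 4.893 + 0.1221 + 1.013 = 35.78 ft²·°F·h/BTU
Q = A·ΔT/R = 1580 × 37.8 / 35.78 = 1669 BTU/h

1670 BTU/h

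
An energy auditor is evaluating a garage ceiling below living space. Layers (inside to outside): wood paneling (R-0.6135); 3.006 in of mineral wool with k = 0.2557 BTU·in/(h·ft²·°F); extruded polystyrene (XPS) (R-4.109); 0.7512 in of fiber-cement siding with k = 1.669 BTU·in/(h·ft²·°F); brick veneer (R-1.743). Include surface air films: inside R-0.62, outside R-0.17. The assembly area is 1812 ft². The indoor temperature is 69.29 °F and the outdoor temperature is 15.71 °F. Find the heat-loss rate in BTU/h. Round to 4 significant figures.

4989 BTU/h

3.006/0.2557 = 11.756
0.7512/1.669 = 0.45009
R_total = 0.62 + 0.6135 + 11.756 + 4.109 + 0.45009 + 1.743 + 0.17 = 19.462 ft²·°F·h/BTU
Q = A·ΔT/R = 1812 × (69.29 − 15.71) / 19.462 = 4988.7 BTU/h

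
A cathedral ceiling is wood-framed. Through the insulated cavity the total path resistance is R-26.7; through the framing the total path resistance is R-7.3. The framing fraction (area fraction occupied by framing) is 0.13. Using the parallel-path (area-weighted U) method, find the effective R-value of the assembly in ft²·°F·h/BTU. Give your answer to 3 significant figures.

19.8 ft²·°F·h/BTU

U_eff = 0.87/26.7 + 0.13/7.3 = 0.03258 + 0.01781 = 0.05039
R_eff = 1/U_eff = 19.84 ft²·°F·h/BTU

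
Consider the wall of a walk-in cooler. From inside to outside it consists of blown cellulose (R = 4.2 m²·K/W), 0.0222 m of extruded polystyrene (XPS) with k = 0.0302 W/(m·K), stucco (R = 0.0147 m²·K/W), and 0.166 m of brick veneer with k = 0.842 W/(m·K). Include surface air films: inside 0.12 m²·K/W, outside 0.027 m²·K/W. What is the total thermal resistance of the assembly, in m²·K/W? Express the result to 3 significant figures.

0.0222/0.0302 = 0.7351
0.166/0.842 = 0.1971
R_total = 0.12 + 4.2 + 0.7351 + 0.0147 + 0.1971 + 0.027 = 5.294 m²·K/W

5.29 m²·K/W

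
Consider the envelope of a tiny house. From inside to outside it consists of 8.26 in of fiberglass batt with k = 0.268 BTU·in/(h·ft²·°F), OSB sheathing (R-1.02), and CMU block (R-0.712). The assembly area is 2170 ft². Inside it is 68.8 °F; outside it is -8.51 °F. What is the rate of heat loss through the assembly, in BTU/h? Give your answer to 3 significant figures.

8.26/0.268 = 30.82
R_total = 30.82 + 1.02 + 0.712 = 32.55 ft²·°F·h/BTU
Q = A·ΔT/R = 2170 × (68.8 − (-8.51)) / 32.55 = 5154 BTU/h

5150 BTU/h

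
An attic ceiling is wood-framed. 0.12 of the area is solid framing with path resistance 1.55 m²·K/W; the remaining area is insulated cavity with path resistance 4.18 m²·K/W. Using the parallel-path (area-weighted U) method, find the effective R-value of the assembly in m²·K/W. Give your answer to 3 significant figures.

3.47 m²·K/W

U_eff = 0.88/4.18 + 0.12/1.55 = 0.2105 + 0.07742 = 0.2879
R_eff = 1/U_eff = 3.473 m²·K/W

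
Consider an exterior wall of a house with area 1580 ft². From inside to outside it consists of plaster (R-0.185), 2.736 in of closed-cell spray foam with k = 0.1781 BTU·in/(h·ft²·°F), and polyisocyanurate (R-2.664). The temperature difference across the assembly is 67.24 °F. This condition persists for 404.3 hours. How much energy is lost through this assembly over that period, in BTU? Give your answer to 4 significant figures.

2359000 BTU

2.736/0.1781 = 15.362
R_total = 0.185 + 15.362 + 2.664 = 18.211 ft²·°F·h/BTU
Q = 1580 × 67.24 / 18.211 = 5833.7 BTU/h
E = 5833.7 × 404.3 = 2358600 BTU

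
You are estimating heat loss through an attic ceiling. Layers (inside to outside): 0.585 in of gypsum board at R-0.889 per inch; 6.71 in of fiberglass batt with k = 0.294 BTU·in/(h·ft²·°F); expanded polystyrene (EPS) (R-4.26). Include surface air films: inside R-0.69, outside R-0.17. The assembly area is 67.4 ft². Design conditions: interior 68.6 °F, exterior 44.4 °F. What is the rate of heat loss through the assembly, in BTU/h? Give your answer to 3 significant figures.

57.3 BTU/h

0.585 × 0.889 = 0.5201
6.71/0.294 = 22.82
R_total = 0.69 + 0.5201 + 22.82 + 4.26 + 0.17 = 28.46 ft²·°F·h/BTU
Q = A·ΔT/R = 67.4 × (68.6 − 44.4) / 28.46 = 57.3 BTU/h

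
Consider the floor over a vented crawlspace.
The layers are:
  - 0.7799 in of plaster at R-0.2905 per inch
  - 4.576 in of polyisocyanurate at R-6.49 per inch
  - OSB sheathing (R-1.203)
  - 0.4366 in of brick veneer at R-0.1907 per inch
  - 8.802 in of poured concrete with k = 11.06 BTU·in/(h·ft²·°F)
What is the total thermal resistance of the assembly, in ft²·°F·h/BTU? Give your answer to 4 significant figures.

32.01 ft²·°F·h/BTU

0.7799 × 0.2905 = 0.22656
4.576 × 6.49 = 29.698
0.4366 × 0.1907 = 0.08326
8.802/11.06 = 0.79584
R_total = 0.22656 + 29.698 + 1.203 + 0.08326 + 0.79584 = 32.007 ft²·°F·h/BTU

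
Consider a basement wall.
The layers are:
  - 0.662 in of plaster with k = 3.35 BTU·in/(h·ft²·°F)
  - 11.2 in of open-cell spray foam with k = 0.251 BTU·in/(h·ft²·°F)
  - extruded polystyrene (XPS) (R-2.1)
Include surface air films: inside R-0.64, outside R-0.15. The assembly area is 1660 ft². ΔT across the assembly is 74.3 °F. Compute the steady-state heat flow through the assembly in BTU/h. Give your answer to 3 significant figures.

0.662/3.35 = 0.1976
11.2/0.251 = 44.62
R_total = 0.64 + 0.1976 + 44.62 + 2.1 + 0.15 = 47.71 ft²·°F·h/BTU
Q = A·ΔT/R = 1660 × 74.3 / 47.71 = 2585 BTU/h

2590 BTU/h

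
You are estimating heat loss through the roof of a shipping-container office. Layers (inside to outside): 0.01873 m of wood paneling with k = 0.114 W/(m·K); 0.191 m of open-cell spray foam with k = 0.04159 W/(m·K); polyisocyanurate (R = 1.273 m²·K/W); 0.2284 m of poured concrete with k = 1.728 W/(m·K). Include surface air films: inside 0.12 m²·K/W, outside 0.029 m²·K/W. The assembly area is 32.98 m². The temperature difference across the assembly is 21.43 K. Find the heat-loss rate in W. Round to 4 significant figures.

0.01873/0.114 = 0.1643
0.191/0.04159 = 4.5925
0.2284/1.728 = 0.13218
R_total = 0.12 + 0.1643 + 4.5925 + 1.273 + 0.13218 + 0.029 = 6.3109 m²·K/W
Q = A·ΔT/R = 32.98 × 21.43 / 6.3109 = 111.99 W

112.0 W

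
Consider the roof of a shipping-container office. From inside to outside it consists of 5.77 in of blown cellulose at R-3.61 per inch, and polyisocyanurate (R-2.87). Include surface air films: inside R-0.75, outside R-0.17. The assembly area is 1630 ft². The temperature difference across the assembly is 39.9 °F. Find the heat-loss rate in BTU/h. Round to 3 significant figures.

2640 BTU/h

5.77 × 3.61 = 20.83
R_total = 0.75 + 20.83 + 2.87 + 0.17 = 24.62 ft²·°F·h/BTU
Q = A·ΔT/R = 1630 × 39.9 / 24.62 = 2642 BTU/h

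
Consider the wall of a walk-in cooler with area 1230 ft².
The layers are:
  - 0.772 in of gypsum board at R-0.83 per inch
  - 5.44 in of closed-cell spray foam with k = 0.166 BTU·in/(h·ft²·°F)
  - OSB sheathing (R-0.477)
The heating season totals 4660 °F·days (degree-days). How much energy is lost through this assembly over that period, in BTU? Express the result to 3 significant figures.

4060000 BTU

0.772 × 0.83 = 0.6408
5.44/0.166 = 32.77
R_total = 0.6408 + 32.77 + 0.477 = 33.89 ft²·°F·h/BTU
E = A × HDD × 24 / R = 1230 × 4660 × 24 / 33.89 = 4059000 BTU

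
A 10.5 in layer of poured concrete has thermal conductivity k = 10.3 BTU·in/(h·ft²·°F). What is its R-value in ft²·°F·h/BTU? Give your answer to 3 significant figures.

1.02 ft²·°F·h/BTU

R = L/k = 10.5/10.3 = 1.019 ft²·°F·h/BTU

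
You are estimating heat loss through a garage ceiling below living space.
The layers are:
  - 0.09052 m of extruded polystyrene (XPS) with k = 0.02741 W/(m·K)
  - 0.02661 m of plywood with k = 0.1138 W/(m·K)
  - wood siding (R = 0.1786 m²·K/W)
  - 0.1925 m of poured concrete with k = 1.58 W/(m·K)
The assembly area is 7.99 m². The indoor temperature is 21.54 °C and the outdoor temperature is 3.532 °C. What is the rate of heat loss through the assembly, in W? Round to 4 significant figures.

0.09052/0.02741 = 3.3024
0.02661/0.1138 = 0.23383
0.1925/1.58 = 0.12184
R_total = 3.3024 + 0.23383 + 0.1786 + 0.12184 = 3.8367 m²·K/W
Q = A·ΔT/R = 7.99 × (21.54 − 3.532) / 3.8367 = 37.502 W

37.50 W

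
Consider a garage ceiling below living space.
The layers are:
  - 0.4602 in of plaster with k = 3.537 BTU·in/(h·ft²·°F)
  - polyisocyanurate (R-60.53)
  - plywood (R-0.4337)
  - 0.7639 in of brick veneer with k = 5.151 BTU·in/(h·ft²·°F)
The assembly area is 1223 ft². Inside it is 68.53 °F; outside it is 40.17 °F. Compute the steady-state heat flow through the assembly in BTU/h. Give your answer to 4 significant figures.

566.3 BTU/h

0.4602/3.537 = 0.13011
0.7639/5.151 = 0.1483
R_total = 0.13011 + 60.53 + 0.4337 + 0.1483 = 61.242 ft²·°F·h/BTU
Q = A·ΔT/R = 1223 × (68.53 − 40.17) / 61.242 = 566.35 BTU/h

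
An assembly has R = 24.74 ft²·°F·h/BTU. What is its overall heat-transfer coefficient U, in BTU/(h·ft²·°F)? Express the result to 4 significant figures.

U = 1/R = 1/24.74 = 0.04042

0.04042 BTU/(h·ft²·°F)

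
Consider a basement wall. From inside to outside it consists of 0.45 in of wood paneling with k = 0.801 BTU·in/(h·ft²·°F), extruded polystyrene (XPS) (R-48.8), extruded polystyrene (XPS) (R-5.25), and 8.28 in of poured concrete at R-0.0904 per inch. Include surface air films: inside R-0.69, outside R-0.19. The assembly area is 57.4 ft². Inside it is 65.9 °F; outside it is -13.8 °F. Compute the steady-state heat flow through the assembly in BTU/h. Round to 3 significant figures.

81.3 BTU/h

0.45/0.801 = 0.5618
8.28 × 0.0904 = 0.7485
R_total = 0.69 + 0.5618 + 48.8 + 5.25 + 0.7485 + 0.19 = 56.24 ft²·°F·h/BTU
Q = A·ΔT/R = 57.4 × (65.9 − (-13.8)) / 56.24 = 81.34 BTU/h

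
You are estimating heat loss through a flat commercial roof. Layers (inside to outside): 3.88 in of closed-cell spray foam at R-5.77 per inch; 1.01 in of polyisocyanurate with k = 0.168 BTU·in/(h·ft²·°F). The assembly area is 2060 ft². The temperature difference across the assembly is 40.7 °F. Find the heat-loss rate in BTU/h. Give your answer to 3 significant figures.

2950 BTU/h

3.88 × 5.77 = 22.39
1.01/0.168 = 6.012
R_total = 22.39 + 6.012 = 28.4 ft²·°F·h/BTU
Q = A·ΔT/R = 2060 × 40.7 / 28.4 = 2952 BTU/h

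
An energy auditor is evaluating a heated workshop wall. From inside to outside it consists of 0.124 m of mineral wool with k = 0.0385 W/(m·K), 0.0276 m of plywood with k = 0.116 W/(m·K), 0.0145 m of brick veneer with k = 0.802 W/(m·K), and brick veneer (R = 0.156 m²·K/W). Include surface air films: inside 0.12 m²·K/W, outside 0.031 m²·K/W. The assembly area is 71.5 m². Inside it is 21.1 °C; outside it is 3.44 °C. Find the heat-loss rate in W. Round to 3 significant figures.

0.124/0.0385 = 3.221
0.0276/0.116 = 0.2379
0.0145/0.802 = 0.01808
R_total = 0.12 + 3.221 + 0.2379 + 0.01808 + 0.156 + 0.031 = 3.784 m²·K/W
Q = A·ΔT/R = 71.5 × (21.1 − 3.44) / 3.784 = 333.7 W

334 W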